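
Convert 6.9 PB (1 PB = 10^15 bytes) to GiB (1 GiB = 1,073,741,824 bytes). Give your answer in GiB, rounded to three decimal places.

6.9 PB = 6.9 × 10^15 bytes = 6,900,000,000,000,000 bytes
1 GiB = 1,073,741,824 bytes
6,900,000,000,000,000 / 1,073,741,824 = 6,426,125.765 GiB

6,426,125.765 GiB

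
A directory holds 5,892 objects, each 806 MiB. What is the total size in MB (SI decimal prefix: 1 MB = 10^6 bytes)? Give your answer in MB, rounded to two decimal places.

4,979,637.09 MB

Total = 5,892 × 806 MiB = 4,748,952 MiB
= 4,748,952 × 1,048,576 bytes = 4,979,637,092,352 bytes
1 MB = 1,000,000 bytes
4,979,637,092,352 / 1,000,000 = 4,979,637.09 MB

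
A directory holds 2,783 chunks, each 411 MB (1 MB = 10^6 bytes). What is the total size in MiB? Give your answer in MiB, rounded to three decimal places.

1,090,825.081 MiB

Total = 2,783 × 411 MB = 1,143,813 MB
= 1,143,813 × 1,000,000 bytes = 1,143,813,000,000 bytes
1 MiB = 1,048,576 bytes
1,143,813,000,000 / 1,048,576 = 1,090,825.081 MiB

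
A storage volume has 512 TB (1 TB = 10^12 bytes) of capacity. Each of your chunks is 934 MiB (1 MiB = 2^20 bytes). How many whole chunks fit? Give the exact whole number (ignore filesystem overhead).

Capacity: 512 TB = 512,000,000,000,000 bytes
Per item: 934 MiB = 979,369,984 bytes
⌊512,000,000,000,000 / 979,369,984⌋ = 522,785

522,785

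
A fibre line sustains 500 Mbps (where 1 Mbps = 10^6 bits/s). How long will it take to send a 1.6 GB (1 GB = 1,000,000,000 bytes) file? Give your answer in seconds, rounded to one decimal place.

1.6 GB = 1,600,000,000 bytes = 12,800,000,000 bits
500 Mbps = 500,000,000 bits/s
time = 12,800,000,000 / 500,000,000 = 25.6 s

25.6 seconds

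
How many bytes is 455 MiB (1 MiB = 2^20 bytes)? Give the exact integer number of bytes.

477,102,080 bytes

455 × 1,048,576 = 477,102,080 bytes  (1 MiB = 2^20 bytes)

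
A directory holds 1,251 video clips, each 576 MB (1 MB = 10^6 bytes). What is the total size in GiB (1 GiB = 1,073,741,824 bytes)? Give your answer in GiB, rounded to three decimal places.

671.089 GiB

Total = 1,251 × 576 MB = 720,576 MB
= 720,576 × 1,000,000 bytes = 720,576,000,000 bytes
1 GiB = 1,073,741,824 bytes
720,576,000,000 / 1,073,741,824 = 671.089 GiB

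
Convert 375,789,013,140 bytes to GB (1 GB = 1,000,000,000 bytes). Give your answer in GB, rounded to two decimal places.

375.79 GB

375,789,013,140 bytes given.
1 GB = 1,000,000,000 bytes
375,789,013,140 / 1,000,000,000 = 375.79 GB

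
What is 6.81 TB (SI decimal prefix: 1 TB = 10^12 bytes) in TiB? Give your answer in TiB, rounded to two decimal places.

6.81 TB = 6.81 × 10^12 bytes = 6,810,000,000,000 bytes
1 TiB = 1,099,511,627,776 bytes
6,810,000,000,000 / 1,099,511,627,776 = 6.19 TiB

6.19 TiB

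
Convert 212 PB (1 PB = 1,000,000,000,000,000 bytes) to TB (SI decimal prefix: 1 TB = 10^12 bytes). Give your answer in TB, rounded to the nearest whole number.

212 PB = 212 × 10^15 bytes = 212,000,000,000,000,000 bytes
1 TB = 1,000,000,000,000 bytes
212,000,000,000,000,000 / 1,000,000,000,000 = 212,000 TB

212,000 TB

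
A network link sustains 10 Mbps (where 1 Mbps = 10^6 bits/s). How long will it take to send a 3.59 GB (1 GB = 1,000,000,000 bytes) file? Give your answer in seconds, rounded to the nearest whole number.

2,872 seconds

3.59 GB = 3,590,000,000 bytes = 28,720,000,000 bits
10 Mbps = 10,000,000 bits/s
time = 28,720,000,000 / 10,000,000 = 2,872 s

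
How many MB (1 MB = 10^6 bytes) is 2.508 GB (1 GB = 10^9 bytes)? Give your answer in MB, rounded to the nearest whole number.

2,508 MB

2.508 GB × 1,000,000,000 bytes/GB = 2,508,000,000 bytes
1 MB = 1,000,000 bytes
2,508,000,000 / 1,000,000 = 2,508 MB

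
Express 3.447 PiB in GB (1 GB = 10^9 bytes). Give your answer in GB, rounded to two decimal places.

3.447 PiB = 3.447 × 2^50 bytes = 3,880,976,978,886,524.928 bytes
1 GB = 10^9 bytes = 1,000,000,000 bytes
3,880,976,978,886,524.928 / 1,000,000,000 = 3,880,976.98 GB

3,880,976.98 GB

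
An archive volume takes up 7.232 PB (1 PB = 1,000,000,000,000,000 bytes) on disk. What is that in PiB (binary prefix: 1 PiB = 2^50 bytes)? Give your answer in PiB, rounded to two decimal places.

6.42 PiB

7.232 PB = 7.232 × 10^15 bytes = 7,232,000,000,000,000 bytes
1 PiB = 1,125,899,906,842,624 bytes
7,232,000,000,000,000 / 1,125,899,906,842,624 = 6.42 PiB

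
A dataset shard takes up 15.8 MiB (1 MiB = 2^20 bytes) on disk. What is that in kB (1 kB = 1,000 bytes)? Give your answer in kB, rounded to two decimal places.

16,567.50 kB

15.8 MiB × 1,048,576 bytes/MiB = 16,567,500.8 bytes
1 kB = 10^3 bytes = 1,000 bytes
16,567,500.8 / 1,000 = 16,567.50 kB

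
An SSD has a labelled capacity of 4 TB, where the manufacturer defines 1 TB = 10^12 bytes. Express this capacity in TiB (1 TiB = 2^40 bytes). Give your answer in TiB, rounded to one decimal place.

4 TB × 1,000,000,000,000 bytes/TB = 4,000,000,000,000 bytes
1 TiB = 1,099,511,627,776 bytes
4,000,000,000,000 / 1,099,511,627,776 = 3.6 TiB

3.6 TiB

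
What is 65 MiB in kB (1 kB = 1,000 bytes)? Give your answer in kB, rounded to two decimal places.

68,157.44 kB

65 MiB = 65 × 2^20 bytes = 68,157,440 bytes
1 kB = 10^3 bytes = 1,000 bytes
68,157,440 / 1,000 = 68,157.44 kB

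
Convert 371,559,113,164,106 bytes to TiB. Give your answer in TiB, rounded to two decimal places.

337.93 TiB

371,559,113,164,106 bytes given.
1 TiB = 1,099,511,627,776 bytes
371,559,113,164,106 / 1,099,511,627,776 = 337.93 TiB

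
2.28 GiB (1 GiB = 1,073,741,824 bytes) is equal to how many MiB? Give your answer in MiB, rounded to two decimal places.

2.28 GiB = 2.28 × 2^30 bytes = 2,448,131,358.72 bytes
1 MiB = 2^20 bytes = 1,048,576 bytes
2,448,131,358.72 / 1,048,576 = 2,334.72 MiB

2,334.72 MiB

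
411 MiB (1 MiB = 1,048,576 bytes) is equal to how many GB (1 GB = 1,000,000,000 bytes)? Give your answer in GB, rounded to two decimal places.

0.43 GB

411 MiB = 411 × 2^20 bytes = 430,964,736 bytes
1 GB = 10^9 bytes = 1,000,000,000 bytes
430,964,736 / 1,000,000,000 = 0.43 GB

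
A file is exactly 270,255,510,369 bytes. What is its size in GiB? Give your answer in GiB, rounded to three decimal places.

270,255,510,369 bytes given.
1 GiB = 2^30 bytes = 1,073,741,824 bytes
270,255,510,369 / 1,073,741,824 = 251.695 GiB

251.695 GiB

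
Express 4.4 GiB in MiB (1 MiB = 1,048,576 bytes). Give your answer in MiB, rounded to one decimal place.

4.4 GiB × 1,073,741,824 bytes/GiB = 4,724,464,025.6 bytes
1 MiB = 1,048,576 bytes
4,724,464,025.6 / 1,048,576 = 4,505.6 MiB

4,505.6 MiB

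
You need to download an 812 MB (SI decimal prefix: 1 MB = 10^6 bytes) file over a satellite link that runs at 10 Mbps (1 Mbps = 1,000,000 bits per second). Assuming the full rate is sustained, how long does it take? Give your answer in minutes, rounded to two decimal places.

812 MB = 812,000,000 bytes = 6,496,000,000 bits
10 Mbps = 10,000,000 bits/s
time = 6,496,000,000 / 10,000,000 = 649.600 s
649.600 s / 60 = 10.83 minutes

10.83 minutes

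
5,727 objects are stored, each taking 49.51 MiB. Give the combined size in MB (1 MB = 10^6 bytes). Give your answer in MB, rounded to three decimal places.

297,317.192 MB

Total = 5,727 × 49.51 MiB = 283543.77 MiB
= 283543.77 × 1,048,576 bytes = 297,317,192,171.52 bytes
1 MB = 1,000,000 bytes
297,317,192,171.52 / 1,000,000 = 297,317.192 MB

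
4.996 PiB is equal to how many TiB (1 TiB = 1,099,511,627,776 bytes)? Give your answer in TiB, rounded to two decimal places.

5,115.90 TiB

4.996 PiB = 4.996 × 2^50 bytes = 5,624,995,934,585,749.504 bytes
1 TiB = 2^40 bytes = 1,099,511,627,776 bytes
5,624,995,934,585,749.504 / 1,099,511,627,776 = 5,115.90 TiB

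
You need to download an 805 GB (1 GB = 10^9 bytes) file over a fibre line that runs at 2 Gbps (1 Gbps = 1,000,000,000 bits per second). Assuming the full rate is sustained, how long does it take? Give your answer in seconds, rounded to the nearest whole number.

3,220 seconds

805 GB = 805,000,000,000 bytes = 6,440,000,000,000 bits
2 Gbps = 2,000,000,000 bits/s
time = 6,440,000,000,000 / 2,000,000,000 = 3,220 s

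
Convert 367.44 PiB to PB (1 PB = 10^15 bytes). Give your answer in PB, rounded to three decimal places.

413.701 PB

367.44 PiB × 1,125,899,906,842,624 bytes/PiB = 413,700,661,770,253,762.56 bytes
1 PB = 10^15 bytes = 1,000,000,000,000,000 bytes
413,700,661,770,253,762.56 / 1,000,000,000,000,000 = 413.701 PB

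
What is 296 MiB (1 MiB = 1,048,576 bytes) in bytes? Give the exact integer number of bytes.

296 × 1,048,576 = 310,378,496 bytes  (1 MiB = 2^20 bytes)

310,378,496 bytes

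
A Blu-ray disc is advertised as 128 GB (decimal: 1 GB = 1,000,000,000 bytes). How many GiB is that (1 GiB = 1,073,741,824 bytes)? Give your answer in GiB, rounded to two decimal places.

128 GB × 1,000,000,000 bytes/GB = 128,000,000,000 bytes
1 GiB = 2^30 bytes = 1,073,741,824 bytes
128,000,000,000 / 1,073,741,824 = 119.21 GiB

119.21 GiB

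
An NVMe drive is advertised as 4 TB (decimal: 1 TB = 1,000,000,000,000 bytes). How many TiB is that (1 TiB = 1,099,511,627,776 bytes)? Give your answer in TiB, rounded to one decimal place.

3.6 TiB

4 TB = 4 × 10^12 bytes = 4,000,000,000,000 bytes
1 TiB = 1,099,511,627,776 bytes
4,000,000,000,000 / 1,099,511,627,776 = 3.6 TiB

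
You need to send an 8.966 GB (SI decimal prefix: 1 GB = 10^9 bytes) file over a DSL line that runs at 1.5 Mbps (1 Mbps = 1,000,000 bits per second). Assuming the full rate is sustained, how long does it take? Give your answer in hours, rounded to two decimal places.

8.966 GB = 8,966,000,000 bytes = 71,728,000,000 bits
1.5 Mbps = 1,500,000 bits/s
time = 71,728,000,000 / 1,500,000 = 47,818.6667 s
47,818.6667 s / 3600 = 13.28 hours

13.28 hours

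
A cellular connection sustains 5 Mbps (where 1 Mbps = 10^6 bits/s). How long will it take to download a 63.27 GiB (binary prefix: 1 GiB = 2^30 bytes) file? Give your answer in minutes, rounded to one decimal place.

63.27 GiB = 67,935,645,204.48 bytes = 543,485,161,635.84 bits
5 Mbps = 5,000,000 bits/s
time = 543,485,161,635.84 / 5,000,000 = 108,697.03 s
108,697.03 s / 60 = 1,811.6 minutes

1,811.6 minutes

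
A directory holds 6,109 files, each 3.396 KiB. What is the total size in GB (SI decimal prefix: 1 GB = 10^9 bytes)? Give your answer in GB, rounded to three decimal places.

0.021 GB

Total = 6,109 × 3.396 KiB = 20746.164 KiB
= 20746.164 × 1,024 bytes = 21,244,071.936 bytes
1 GB = 1,000,000,000 bytes
21,244,071.936 / 1,000,000,000 = 0.021 GB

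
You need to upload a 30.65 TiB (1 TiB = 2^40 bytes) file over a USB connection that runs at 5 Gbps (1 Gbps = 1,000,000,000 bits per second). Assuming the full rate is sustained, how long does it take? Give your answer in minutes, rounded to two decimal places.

898.67 minutes

30.65 TiB = 33,700,031,391,334.4 bytes = 269,600,251,130,675.2 bits
5 Gbps = 5,000,000,000 bits/s
time = 269,600,251,130,675.2 / 5,000,000,000 = 53,920.050 s
53,920.050 s / 60 = 898.67 minutes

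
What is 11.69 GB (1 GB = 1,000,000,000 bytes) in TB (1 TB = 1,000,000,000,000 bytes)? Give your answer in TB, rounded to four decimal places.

0.0117 TB

11.69 GB = 11.69 × 10^9 bytes = 11,690,000,000 bytes
1 TB = 10^12 bytes = 1,000,000,000,000 bytes
11,690,000,000 / 1,000,000,000,000 = 0.0117 TB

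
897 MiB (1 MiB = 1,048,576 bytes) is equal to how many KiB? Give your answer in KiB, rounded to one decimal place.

918,528.0 KiB

897 MiB = 897 × 2^20 bytes = 940,572,672 bytes
1 KiB = 2^10 bytes = 1,024 bytes
940,572,672 / 1,024 = 918,528.0 KiB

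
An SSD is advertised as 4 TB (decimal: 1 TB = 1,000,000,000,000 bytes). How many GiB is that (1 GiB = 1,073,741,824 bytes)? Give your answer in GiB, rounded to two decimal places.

3,725.29 GiB

4 TB = 4 × 10^12 bytes = 4,000,000,000,000 bytes
1 GiB = 1,073,741,824 bytes
4,000,000,000,000 / 1,073,741,824 = 3,725.29 GiB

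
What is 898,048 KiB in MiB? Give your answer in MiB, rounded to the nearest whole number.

898,048 KiB = 898,048 × 2^10 bytes = 919,601,152 bytes
1 MiB = 1,048,576 bytes
919,601,152 / 1,048,576 = 877 MiB

877 MiB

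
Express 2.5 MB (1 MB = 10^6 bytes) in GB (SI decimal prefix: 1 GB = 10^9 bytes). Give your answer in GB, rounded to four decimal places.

2.5 MB × 1,000,000 bytes/MB = 2,500,000 bytes
1 GB = 10^9 bytes = 1,000,000,000 bytes
2,500,000 / 1,000,000,000 = 0.0025 GB

0.0025 GB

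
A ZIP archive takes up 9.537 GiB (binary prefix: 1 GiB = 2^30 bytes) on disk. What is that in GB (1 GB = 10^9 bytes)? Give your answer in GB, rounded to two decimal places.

10.24 GB

9.537 GiB × 1,073,741,824 bytes/GiB = 10,240,275,775.488 bytes
1 GB = 1,000,000,000 bytes
10,240,275,775.488 / 1,000,000,000 = 10.24 GB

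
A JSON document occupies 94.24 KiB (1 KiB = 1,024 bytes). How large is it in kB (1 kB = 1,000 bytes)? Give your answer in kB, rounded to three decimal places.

94.24 KiB = 94.24 × 2^10 bytes = 96,501.76 bytes
1 kB = 1,000 bytes
96,501.76 / 1,000 = 96.502 kB

96.502 kB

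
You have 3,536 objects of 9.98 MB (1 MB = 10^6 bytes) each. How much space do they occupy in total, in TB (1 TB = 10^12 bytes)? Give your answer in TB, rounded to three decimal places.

0.035 TB

Total = 3,536 × 9.98 MB = 35289.28 MB
= 35289.28 × 1,000,000 bytes = 35,289,280,000 bytes
1 TB = 1,000,000,000,000 bytes
35,289,280,000 / 1,000,000,000,000 = 0.035 TB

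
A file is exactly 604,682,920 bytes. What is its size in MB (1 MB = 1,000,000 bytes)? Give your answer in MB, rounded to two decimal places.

604.68 MB

604,682,920 bytes given.
1 MB = 1,000,000 bytes
604,682,920 / 1,000,000 = 604.68 MB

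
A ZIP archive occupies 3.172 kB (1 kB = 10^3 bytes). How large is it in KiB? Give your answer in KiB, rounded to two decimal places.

3.10 KiB

3.172 kB × 1,000 bytes/kB = 3,172 bytes
1 KiB = 1,024 bytes
3,172 / 1,024 = 3.10 KiB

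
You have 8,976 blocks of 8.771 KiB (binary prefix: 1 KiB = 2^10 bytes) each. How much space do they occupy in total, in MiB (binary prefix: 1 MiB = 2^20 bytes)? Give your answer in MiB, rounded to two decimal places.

Total = 8,976 × 8.771 KiB = 78728.496 KiB
= 78728.496 × 1,024 bytes = 80,617,979.904 bytes
1 MiB = 1,048,576 bytes
80,617,979.904 / 1,048,576 = 76.88 MiB

76.88 MiB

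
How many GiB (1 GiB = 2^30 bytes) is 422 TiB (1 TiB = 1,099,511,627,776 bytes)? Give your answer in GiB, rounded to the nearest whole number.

432,128 GiB

422 TiB × 1,099,511,627,776 bytes/TiB = 463,993,906,921,472 bytes
1 GiB = 2^30 bytes = 1,073,741,824 bytes
463,993,906,921,472 / 1,073,741,824 = 432,128 GiB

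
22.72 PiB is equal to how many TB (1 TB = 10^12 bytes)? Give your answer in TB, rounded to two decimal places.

22.72 PiB = 22.72 × 2^50 bytes = 25,580,445,883,464,417.28 bytes
1 TB = 10^12 bytes = 1,000,000,000,000 bytes
25,580,445,883,464,417.28 / 1,000,000,000,000 = 25,580.45 TB

25,580.45 TB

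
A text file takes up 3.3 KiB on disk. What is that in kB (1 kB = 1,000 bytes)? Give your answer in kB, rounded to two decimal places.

3.38 kB

3.3 KiB = 3.3 × 2^10 bytes = 3,379.2 bytes
1 kB = 10^3 bytes = 1,000 bytes
3,379.2 / 1,000 = 3.38 kB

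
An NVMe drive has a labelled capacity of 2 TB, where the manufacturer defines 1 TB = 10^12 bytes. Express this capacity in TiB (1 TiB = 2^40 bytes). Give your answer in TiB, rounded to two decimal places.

1.82 TiB

2 TB × 1,000,000,000,000 bytes/TB = 2,000,000,000,000 bytes
1 TiB = 2^40 bytes = 1,099,511,627,776 bytes
2,000,000,000,000 / 1,099,511,627,776 = 1.82 TiB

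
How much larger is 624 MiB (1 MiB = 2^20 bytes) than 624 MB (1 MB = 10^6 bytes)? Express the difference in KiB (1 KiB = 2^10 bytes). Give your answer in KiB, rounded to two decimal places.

29,601.00 KiB

624 MiB = 624 × 1,048,576 = 654,311,424 bytes
624 MB = 624 × 1,000,000 = 624,000,000 bytes
difference = 30,311,424 bytes
30,311,424 / 1,024 = 29,601.00 KiB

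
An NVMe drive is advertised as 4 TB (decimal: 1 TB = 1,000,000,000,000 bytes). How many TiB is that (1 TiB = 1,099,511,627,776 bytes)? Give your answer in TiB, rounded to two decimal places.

3.64 TiB

4 TB × 1,000,000,000,000 bytes/TB = 4,000,000,000,000 bytes
1 TiB = 1,099,511,627,776 bytes
4,000,000,000,000 / 1,099,511,627,776 = 3.64 TiB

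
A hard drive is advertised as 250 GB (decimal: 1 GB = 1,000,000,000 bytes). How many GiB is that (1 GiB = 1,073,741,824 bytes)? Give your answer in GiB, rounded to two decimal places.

250 GB = 250 × 10^9 bytes = 250,000,000,000 bytes
1 GiB = 1,073,741,824 bytes
250,000,000,000 / 1,073,741,824 = 232.83 GiB

232.83 GiB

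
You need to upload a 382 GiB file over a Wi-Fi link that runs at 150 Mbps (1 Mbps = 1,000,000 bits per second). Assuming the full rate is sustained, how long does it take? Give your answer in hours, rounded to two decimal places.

6.08 hours

382 GiB = 410,169,376,768 bytes = 3,281,355,014,144 bits
150 Mbps = 150,000,000 bits/s
time = 3,281,355,014,144 / 150,000,000 = 21,875.7001 s
21,875.7001 s / 3600 = 6.08 hours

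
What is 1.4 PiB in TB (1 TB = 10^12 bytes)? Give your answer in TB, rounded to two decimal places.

1,576.26 TB

1.4 PiB × 1,125,899,906,842,624 bytes/PiB = 1,576,259,869,579,673.6 bytes
1 TB = 1,000,000,000,000 bytes
1,576,259,869,579,673.6 / 1,000,000,000,000 = 1,576.26 TB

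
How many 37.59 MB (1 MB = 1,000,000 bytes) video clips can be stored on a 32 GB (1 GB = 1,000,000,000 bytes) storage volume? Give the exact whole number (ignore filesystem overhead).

851

Capacity: 32 GB = 32,000,000,000 bytes
Per item: 37.59 MB = 37,590,000 bytes
⌊32,000,000,000 / 37,590,000⌋ = 851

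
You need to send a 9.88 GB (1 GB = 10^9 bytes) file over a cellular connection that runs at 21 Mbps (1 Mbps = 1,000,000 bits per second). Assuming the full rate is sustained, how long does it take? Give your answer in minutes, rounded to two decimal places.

62.73 minutes

9.88 GB = 9,880,000,000 bytes = 79,040,000,000 bits
21 Mbps = 21,000,000 bits/s
time = 79,040,000,000 / 21,000,000 = 3,763.810 s
3,763.810 s / 60 = 62.73 minutes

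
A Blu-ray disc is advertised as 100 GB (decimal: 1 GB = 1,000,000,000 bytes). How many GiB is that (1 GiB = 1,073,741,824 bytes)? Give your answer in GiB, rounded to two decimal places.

93.13 GiB

100 GB = 100 × 10^9 bytes = 100,000,000,000 bytes
1 GiB = 1,073,741,824 bytes
100,000,000,000 / 1,073,741,824 = 93.13 GiB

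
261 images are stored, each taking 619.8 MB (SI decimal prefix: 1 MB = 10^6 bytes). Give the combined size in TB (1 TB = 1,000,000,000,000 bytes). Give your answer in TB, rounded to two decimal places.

0.16 TB

Total = 261 × 619.8 MB = 161767.8 MB
= 161767.8 × 1,000,000 bytes = 161,767,800,000 bytes
1 TB = 1,000,000,000,000 bytes
161,767,800,000 / 1,000,000,000,000 = 0.16 TB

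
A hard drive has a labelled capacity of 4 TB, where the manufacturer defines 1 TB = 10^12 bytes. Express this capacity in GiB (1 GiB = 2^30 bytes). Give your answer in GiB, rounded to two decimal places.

4 TB × 1,000,000,000,000 bytes/TB = 4,000,000,000,000 bytes
1 GiB = 2^30 bytes = 1,073,741,824 bytes
4,000,000,000,000 / 1,073,741,824 = 3,725.29 GiB

3,725.29 GiB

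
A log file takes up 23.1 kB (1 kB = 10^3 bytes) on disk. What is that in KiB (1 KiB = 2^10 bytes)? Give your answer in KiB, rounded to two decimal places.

23.1 kB × 1,000 bytes/kB = 23,100 bytes
1 KiB = 1,024 bytes
23,100 / 1,024 = 22.56 KiB

22.56 KiB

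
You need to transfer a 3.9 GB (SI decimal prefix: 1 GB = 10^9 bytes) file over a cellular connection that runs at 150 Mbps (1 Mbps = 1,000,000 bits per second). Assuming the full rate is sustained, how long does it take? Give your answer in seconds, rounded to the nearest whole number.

3.9 GB = 3,900,000,000 bytes = 31,200,000,000 bits
150 Mbps = 150,000,000 bits/s
time = 31,200,000,000 / 150,000,000 = 208 s

208 seconds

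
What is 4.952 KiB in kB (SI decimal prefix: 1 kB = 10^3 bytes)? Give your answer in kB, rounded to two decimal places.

5.07 kB

4.952 KiB × 1,024 bytes/KiB = 5,070.848 bytes
1 kB = 10^3 bytes = 1,000 bytes
5,070.848 / 1,000 = 5.07 kB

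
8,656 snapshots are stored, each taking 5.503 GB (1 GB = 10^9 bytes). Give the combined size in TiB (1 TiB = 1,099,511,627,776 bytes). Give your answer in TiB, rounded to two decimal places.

Total = 8,656 × 5.503 GB = 47633.968 GB
= 47633.968 × 1,000,000,000 bytes = 47,633,968,000,000 bytes
1 TiB = 1,099,511,627,776 bytes
47,633,968,000,000 / 1,099,511,627,776 = 43.32 TiB

43.32 TiB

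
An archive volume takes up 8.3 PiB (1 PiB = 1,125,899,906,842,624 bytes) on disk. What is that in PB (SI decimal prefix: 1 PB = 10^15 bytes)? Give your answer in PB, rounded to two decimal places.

9.34 PB

8.3 PiB = 8.3 × 2^50 bytes = 9,344,969,226,793,779.2 bytes
1 PB = 1,000,000,000,000,000 bytes
9,344,969,226,793,779.2 / 1,000,000,000,000,000 = 9.34 PB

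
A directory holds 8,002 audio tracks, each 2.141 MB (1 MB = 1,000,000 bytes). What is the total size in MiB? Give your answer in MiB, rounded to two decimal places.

Total = 8,002 × 2.141 MB = 17132.282 MB
= 17132.282 × 1,000,000 bytes = 17,132,282,000 bytes
1 MiB = 1,048,576 bytes
17,132,282,000 / 1,048,576 = 16,338.62 MiB

16,338.62 MiB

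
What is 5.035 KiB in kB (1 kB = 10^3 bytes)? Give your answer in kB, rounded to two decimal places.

5.035 KiB × 1,024 bytes/KiB = 5,155.84 bytes
1 kB = 1,000 bytes
5,155.84 / 1,000 = 5.16 kB

5.16 kB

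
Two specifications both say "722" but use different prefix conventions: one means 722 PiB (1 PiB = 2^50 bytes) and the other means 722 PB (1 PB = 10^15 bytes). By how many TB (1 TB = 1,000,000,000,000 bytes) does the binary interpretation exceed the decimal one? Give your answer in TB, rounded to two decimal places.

90,899.73 TB

722 PiB = 722 × 1,125,899,906,842,624 = 812,899,732,740,374,528 bytes
722 PB = 722 × 1,000,000,000,000,000 = 722,000,000,000,000,000 bytes
difference = 90,899,732,740,374,528 bytes
90,899,732,740,374,528 / 1,000,000,000,000 = 90,899.73 TB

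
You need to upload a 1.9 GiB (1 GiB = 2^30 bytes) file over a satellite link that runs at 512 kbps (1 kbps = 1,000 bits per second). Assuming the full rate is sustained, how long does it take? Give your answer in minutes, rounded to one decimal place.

1.9 GiB = 2,040,109,465.6 bytes = 16,320,875,724.8 bits
512 kbps = 512,000 bits/s
time = 16,320,875,724.8 / 512,000 = 31,876.71 s
31,876.71 s / 60 = 531.3 minutes

531.3 minutes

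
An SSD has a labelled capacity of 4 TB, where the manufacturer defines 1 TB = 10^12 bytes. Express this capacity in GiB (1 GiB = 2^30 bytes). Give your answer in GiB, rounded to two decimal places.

3,725.29 GiB

4 TB = 4 × 10^12 bytes = 4,000,000,000,000 bytes
1 GiB = 1,073,741,824 bytes
4,000,000,000,000 / 1,073,741,824 = 3,725.29 GiB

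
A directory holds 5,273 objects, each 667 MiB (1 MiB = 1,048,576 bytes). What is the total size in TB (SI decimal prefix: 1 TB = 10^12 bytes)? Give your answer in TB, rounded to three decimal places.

3.688 TB

Total = 5,273 × 667 MiB = 3,517,091 MiB
= 3,517,091 × 1,048,576 bytes = 3,687,937,212,416 bytes
1 TB = 1,000,000,000,000 bytes
3,687,937,212,416 / 1,000,000,000,000 = 3.688 TB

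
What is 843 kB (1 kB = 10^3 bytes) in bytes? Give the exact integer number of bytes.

843,000 bytes

843 × 1,000 = 843,000 bytes  (1 kB = 10^3 bytes)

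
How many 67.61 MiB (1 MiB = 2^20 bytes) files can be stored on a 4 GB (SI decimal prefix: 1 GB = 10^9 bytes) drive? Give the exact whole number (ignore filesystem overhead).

Capacity: 4 GB = 4,000,000,000 bytes
Per item: 67.61 MiB = 70,894,223.36 bytes
⌊4,000,000,000 / 70,894,223.36⌋ = 56

56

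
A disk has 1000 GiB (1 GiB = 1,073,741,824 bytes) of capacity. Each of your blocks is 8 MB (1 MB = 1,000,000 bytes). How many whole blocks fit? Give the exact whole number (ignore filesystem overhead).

Capacity: 1000 GiB = 1,073,741,824,000 bytes
Per item: 8 MB = 8,000,000 bytes
⌊1,073,741,824,000 / 8,000,000⌋ = 134,217

134,217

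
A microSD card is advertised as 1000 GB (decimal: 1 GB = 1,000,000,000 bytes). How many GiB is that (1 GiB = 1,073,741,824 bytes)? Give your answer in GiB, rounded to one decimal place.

931.3 GiB

1000 GB = 1000 × 10^9 bytes = 1,000,000,000,000 bytes
1 GiB = 2^30 bytes = 1,073,741,824 bytes
1,000,000,000,000 / 1,073,741,824 = 931.3 GiB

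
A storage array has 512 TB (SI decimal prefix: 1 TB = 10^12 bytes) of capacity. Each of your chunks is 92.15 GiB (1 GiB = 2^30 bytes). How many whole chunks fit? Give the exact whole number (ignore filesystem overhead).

5,174

Capacity: 512 TB = 512,000,000,000,000 bytes
Per item: 92.15 GiB = 98,945,309,081.6 bytes
⌊512,000,000,000,000 / 98,945,309,081.6⌋ = 5,174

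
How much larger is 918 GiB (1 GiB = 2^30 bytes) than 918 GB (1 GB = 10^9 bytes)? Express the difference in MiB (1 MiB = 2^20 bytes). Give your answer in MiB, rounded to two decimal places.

918 GiB = 918 × 1,073,741,824 = 985,694,994,432 bytes
918 GB = 918 × 1,000,000,000 = 918,000,000,000 bytes
difference = 67,694,994,432 bytes
67,694,994,432 / 1,048,576 = 64,558.98 MiB

64,558.98 MiB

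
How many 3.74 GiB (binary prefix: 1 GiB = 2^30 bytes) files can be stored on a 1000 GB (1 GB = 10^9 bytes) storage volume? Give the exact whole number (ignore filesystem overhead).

Capacity: 1000 GB = 1,000,000,000,000 bytes
Per item: 3.74 GiB = 4,015,794,421.76 bytes
⌊1,000,000,000,000 / 4,015,794,421.76⌋ = 249

249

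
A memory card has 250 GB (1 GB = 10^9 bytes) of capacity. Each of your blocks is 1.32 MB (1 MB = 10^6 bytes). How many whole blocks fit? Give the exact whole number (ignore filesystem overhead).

189,393

Capacity: 250 GB = 250,000,000,000 bytes
Per item: 1.32 MB = 1,320,000 bytes
⌊250,000,000,000 / 1,320,000⌋ = 189,393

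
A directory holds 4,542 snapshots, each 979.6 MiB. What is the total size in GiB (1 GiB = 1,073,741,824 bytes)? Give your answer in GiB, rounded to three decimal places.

Total = 4,542 × 979.6 MiB = 4449343.2 MiB
= 4449343.2 × 1,048,576 bytes = 4,665,474,495,283.2 bytes
1 GiB = 1,073,741,824 bytes
4,665,474,495,283.2 / 1,073,741,824 = 4,345.062 GiB

4,345.062 GiB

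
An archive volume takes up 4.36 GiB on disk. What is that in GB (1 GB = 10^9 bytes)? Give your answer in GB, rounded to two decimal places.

4.68 GB

4.36 GiB = 4.36 × 2^30 bytes = 4,681,514,352.64 bytes
1 GB = 1,000,000,000 bytes
4,681,514,352.64 / 1,000,000,000 = 4.68 GB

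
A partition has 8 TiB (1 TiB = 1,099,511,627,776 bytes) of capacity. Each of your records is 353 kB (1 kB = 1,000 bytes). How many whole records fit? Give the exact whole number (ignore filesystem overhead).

24,918,110

Capacity: 8 TiB = 8,796,093,022,208 bytes
Per item: 353 kB = 353,000 bytes
⌊8,796,093,022,208 / 353,000⌋ = 24,918,110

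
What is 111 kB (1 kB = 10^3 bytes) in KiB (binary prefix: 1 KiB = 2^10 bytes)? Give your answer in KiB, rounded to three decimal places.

108.398 KiB

111 kB × 1,000 bytes/kB = 111,000 bytes
1 KiB = 1,024 bytes
111,000 / 1,024 = 108.398 KiB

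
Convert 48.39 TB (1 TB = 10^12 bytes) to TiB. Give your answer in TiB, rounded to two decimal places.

44.01 TiB

48.39 TB = 48.39 × 10^12 bytes = 48,390,000,000,000 bytes
1 TiB = 1,099,511,627,776 bytes
48,390,000,000,000 / 1,099,511,627,776 = 44.01 TiB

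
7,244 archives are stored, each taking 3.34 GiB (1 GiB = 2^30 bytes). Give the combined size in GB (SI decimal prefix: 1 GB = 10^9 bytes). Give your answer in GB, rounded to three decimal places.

Total = 7,244 × 3.34 GiB = 24194.96 GiB
= 24194.96 × 1,073,741,824 bytes = 25,979,140,482,007.04 bytes
1 GB = 1,000,000,000 bytes
25,979,140,482,007.04 / 1,000,000,000 = 25,979.140 GB

25,979.140 GB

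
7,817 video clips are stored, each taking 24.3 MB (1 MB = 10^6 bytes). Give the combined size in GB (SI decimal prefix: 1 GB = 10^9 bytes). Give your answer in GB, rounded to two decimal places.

189.95 GB

Total = 7,817 × 24.3 MB = 189953.1 MB
= 189953.1 × 1,000,000 bytes = 189,953,100,000 bytes
1 GB = 1,000,000,000 bytes
189,953,100,000 / 1,000,000,000 = 189.95 GB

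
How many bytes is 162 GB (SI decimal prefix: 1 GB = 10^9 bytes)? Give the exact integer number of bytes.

162,000,000,000 bytes

162 × 1,000,000,000 = 162,000,000,000 bytes  (1 GB = 10^9 bytes)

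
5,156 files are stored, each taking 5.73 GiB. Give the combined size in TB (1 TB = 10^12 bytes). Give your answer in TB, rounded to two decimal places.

31.72 TB

Total = 5,156 × 5.73 GiB = 29543.88 GiB
= 29543.88 × 1,073,741,824 bytes = 31,722,499,599,237.12 bytes
1 TB = 1,000,000,000,000 bytes
31,722,499,599,237.12 / 1,000,000,000,000 = 31.72 TB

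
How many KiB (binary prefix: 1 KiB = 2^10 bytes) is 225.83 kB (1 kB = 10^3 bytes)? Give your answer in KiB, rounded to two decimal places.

220.54 KiB

225.83 kB × 1,000 bytes/kB = 225,830 bytes
1 KiB = 2^10 bytes = 1,024 bytes
225,830 / 1,024 = 220.54 KiB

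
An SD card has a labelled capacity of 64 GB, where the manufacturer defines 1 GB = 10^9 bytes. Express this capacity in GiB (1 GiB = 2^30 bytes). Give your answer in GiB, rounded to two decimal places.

64 GB = 64 × 10^9 bytes = 64,000,000,000 bytes
1 GiB = 1,073,741,824 bytes
64,000,000,000 / 1,073,741,824 = 59.60 GiB

59.60 GiB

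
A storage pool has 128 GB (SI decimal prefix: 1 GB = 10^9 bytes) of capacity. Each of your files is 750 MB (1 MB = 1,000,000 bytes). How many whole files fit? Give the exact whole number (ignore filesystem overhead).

170

Capacity: 128 GB = 128,000,000,000 bytes
Per item: 750 MB = 750,000,000 bytes
⌊128,000,000,000 / 750,000,000⌋ = 170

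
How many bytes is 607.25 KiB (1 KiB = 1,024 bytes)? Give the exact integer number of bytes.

607.25 × 1,024 = 621,824 bytes

621,824 bytes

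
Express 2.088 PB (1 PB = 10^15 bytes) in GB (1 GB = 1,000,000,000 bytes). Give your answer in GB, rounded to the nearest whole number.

2,088,000 GB

2.088 PB = 2.088 × 10^15 bytes = 2,088,000,000,000,000 bytes
1 GB = 10^9 bytes = 1,000,000,000 bytes
2,088,000,000,000,000 / 1,000,000,000 = 2,088,000 GB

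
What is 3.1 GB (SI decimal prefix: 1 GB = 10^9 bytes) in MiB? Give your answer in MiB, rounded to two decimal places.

2,956.39 MiB

3.1 GB × 1,000,000,000 bytes/GB = 3,100,000,000 bytes
1 MiB = 2^20 bytes = 1,048,576 bytes
3,100,000,000 / 1,048,576 = 2,956.39 MiB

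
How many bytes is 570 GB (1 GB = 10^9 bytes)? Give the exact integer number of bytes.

570,000,000,000 bytes

570 × 1,000,000,000 = 570,000,000,000 bytes  (1 GB = 10^9 bytes)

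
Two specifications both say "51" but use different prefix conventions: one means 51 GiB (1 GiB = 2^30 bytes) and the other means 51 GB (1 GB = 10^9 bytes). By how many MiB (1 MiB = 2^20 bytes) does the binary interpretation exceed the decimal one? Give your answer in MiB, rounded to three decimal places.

51 GiB = 51 × 1,073,741,824 = 54,760,833,024 bytes
51 GB = 51 × 1,000,000,000 = 51,000,000,000 bytes
difference = 3,760,833,024 bytes
3,760,833,024 / 1,048,576 = 3,586.610 MiB

3,586.610 MiB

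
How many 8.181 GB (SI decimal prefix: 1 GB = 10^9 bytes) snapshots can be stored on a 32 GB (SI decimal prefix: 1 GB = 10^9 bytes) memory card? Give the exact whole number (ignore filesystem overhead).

3

Capacity: 32 GB = 32,000,000,000 bytes
Per item: 8.181 GB = 8,181,000,000 bytes
⌊32,000,000,000 / 8,181,000,000⌋ = 3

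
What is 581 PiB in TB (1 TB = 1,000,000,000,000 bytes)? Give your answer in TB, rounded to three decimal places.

654,147.846 TB

581 PiB × 1,125,899,906,842,624 bytes/PiB = 654,147,845,875,564,544 bytes
1 TB = 1,000,000,000,000 bytes
654,147,845,875,564,544 / 1,000,000,000,000 = 654,147.846 TB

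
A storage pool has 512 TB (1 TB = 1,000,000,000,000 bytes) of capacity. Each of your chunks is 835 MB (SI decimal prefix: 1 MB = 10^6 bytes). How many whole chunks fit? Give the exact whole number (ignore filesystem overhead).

Capacity: 512 TB = 512,000,000,000,000 bytes
Per item: 835 MB = 835,000,000 bytes
⌊512,000,000,000,000 / 835,000,000⌋ = 613,173

613,173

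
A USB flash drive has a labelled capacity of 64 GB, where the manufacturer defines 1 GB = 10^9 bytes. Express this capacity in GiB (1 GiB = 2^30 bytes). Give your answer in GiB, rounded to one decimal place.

64 GB = 64 × 10^9 bytes = 64,000,000,000 bytes
1 GiB = 2^30 bytes = 1,073,741,824 bytes
64,000,000,000 / 1,073,741,824 = 59.6 GiB

59.6 GiB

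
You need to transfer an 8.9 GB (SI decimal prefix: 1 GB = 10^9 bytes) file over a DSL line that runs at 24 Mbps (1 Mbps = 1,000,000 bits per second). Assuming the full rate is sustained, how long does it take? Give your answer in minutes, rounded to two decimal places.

49.44 minutes

8.9 GB = 8,900,000,000 bytes = 71,200,000,000 bits
24 Mbps = 24,000,000 bits/s
time = 71,200,000,000 / 24,000,000 = 2,966.667 s
2,966.667 s / 60 = 49.44 minutes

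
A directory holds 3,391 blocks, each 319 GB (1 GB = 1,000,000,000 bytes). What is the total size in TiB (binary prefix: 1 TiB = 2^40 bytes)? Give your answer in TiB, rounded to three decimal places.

983.827 TiB

Total = 3,391 × 319 GB = 1,081,729 GB
= 1,081,729 × 1,000,000,000 bytes = 1,081,729,000,000,000 bytes
1 TiB = 1,099,511,627,776 bytes
1,081,729,000,000,000 / 1,099,511,627,776 = 983.827 TiB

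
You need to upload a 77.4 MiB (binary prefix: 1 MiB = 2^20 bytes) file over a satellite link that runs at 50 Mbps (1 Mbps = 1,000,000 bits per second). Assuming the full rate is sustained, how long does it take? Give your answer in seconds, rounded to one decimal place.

13.0 seconds

77.4 MiB = 81,159,782.4 bytes = 649,278,259.2 bits
50 Mbps = 50,000,000 bits/s
time = 649,278,259.2 / 50,000,000 = 13.0 s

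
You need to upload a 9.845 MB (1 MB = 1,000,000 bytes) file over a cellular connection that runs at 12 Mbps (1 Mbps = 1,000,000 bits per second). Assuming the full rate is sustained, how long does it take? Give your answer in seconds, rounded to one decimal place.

9.845 MB = 9,845,000 bytes = 78,760,000 bits
12 Mbps = 12,000,000 bits/s
time = 78,760,000 / 12,000,000 = 6.6 s

6.6 seconds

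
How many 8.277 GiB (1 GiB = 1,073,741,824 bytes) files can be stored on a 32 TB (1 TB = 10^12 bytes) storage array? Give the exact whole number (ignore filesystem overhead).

Capacity: 32 TB = 32,000,000,000,000 bytes
Per item: 8.277 GiB = 8,887,361,077.248 bytes
⌊32,000,000,000,000 / 8,887,361,077.248⌋ = 3,600

3,600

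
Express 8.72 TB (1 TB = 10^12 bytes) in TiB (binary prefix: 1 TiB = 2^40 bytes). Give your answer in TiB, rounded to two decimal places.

8.72 TB × 1,000,000,000,000 bytes/TB = 8,720,000,000,000 bytes
1 TiB = 2^40 bytes = 1,099,511,627,776 bytes
8,720,000,000,000 / 1,099,511,627,776 = 7.93 TiB

7.93 TiB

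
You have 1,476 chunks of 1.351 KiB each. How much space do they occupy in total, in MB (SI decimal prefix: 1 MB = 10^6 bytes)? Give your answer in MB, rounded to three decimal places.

Total = 1,476 × 1.351 KiB = 1994.076 KiB
= 1994.076 × 1,024 bytes = 2,041,933.824 bytes
1 MB = 1,000,000 bytes
2,041,933.824 / 1,000,000 = 2.042 MB

2.042 MB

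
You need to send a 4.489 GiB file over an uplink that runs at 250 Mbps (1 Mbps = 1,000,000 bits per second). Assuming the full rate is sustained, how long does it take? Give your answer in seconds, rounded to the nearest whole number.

154 seconds

4.489 GiB = 4,820,027,047.936 bytes = 38,560,216,383.488 bits
250 Mbps = 250,000,000 bits/s
time = 38,560,216,383.488 / 250,000,000 = 154 s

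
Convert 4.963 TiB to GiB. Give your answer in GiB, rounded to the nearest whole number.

4.963 TiB = 4.963 × 2^40 bytes = 5,456,876,208,652.288 bytes
1 GiB = 1,073,741,824 bytes
5,456,876,208,652.288 / 1,073,741,824 = 5,082 GiB

5,082 GiB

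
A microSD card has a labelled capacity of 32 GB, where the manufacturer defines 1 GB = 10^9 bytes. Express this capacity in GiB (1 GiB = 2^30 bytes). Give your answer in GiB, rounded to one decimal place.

32 GB = 32 × 10^9 bytes = 32,000,000,000 bytes
1 GiB = 2^30 bytes = 1,073,741,824 bytes
32,000,000,000 / 1,073,741,824 = 29.8 GiB

29.8 GiB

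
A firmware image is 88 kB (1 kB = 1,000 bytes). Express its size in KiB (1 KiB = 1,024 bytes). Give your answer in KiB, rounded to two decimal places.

85.94 KiB

88 kB = 88 × 10^3 bytes = 88,000 bytes
1 KiB = 1,024 bytes
88,000 / 1,024 = 85.94 KiB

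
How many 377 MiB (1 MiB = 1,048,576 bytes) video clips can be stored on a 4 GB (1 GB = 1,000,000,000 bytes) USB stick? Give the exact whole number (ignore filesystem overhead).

10

Capacity: 4 GB = 4,000,000,000 bytes
Per item: 377 MiB = 395,313,152 bytes
⌊4,000,000,000 / 395,313,152⌋ = 10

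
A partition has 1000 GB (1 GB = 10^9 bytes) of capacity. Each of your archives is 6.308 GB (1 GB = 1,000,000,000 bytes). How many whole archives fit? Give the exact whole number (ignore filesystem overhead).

158

Capacity: 1000 GB = 1,000,000,000,000 bytes
Per item: 6.308 GB = 6,308,000,000 bytes
⌊1,000,000,000,000 / 6,308,000,000⌋ = 158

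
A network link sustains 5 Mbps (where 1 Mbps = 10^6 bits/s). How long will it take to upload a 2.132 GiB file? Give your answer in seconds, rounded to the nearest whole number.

2.132 GiB = 2,289,217,568.768 bytes = 18,313,740,550.144 bits
5 Mbps = 5,000,000 bits/s
time = 18,313,740,550.144 / 5,000,000 = 3,663 s

3,663 seconds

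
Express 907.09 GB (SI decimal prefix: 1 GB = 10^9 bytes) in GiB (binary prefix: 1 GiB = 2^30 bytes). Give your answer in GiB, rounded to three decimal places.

907.09 GB × 1,000,000,000 bytes/GB = 907,090,000,000 bytes
1 GiB = 1,073,741,824 bytes
907,090,000,000 / 1,073,741,824 = 844.793 GiB

844.793 GiB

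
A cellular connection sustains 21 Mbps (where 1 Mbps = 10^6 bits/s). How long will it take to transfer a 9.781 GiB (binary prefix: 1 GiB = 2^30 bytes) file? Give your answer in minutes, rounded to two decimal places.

9.781 GiB = 10,502,268,780.544 bytes = 84,018,150,244.352 bits
21 Mbps = 21,000,000 bits/s
time = 84,018,150,244.352 / 21,000,000 = 4,000.864 s
4,000.864 s / 60 = 66.68 minutes

66.68 minutes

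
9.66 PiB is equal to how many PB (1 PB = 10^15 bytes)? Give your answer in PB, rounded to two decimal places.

9.66 PiB = 9.66 × 2^50 bytes = 10,876,193,100,099,747.84 bytes
1 PB = 10^15 bytes = 1,000,000,000,000,000 bytes
10,876,193,100,099,747.84 / 1,000,000,000,000,000 = 10.88 PB

10.88 PB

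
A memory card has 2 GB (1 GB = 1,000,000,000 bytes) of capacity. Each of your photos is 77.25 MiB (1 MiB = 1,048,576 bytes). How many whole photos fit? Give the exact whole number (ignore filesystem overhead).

Capacity: 2 GB = 2,000,000,000 bytes
Per item: 77.25 MiB = 81,002,496 bytes
⌊2,000,000,000 / 81,002,496⌋ = 24

24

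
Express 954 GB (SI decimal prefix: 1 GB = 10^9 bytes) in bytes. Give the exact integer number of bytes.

954 × 1,000,000,000 = 954,000,000,000 bytes  (1 GB = 10^9 bytes)

954,000,000,000 bytes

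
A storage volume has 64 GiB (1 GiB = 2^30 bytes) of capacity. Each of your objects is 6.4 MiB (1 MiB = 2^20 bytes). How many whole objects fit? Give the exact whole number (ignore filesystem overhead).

10,240

Capacity: 64 GiB = 68,719,476,736 bytes
Per item: 6.4 MiB = 6,710,886.4 bytes
⌊68,719,476,736 / 6,710,886.4⌋ = 10,240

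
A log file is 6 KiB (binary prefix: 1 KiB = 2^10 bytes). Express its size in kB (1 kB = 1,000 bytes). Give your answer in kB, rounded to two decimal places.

6 KiB × 1,024 bytes/KiB = 6,144 bytes
1 kB = 1,000 bytes
6,144 / 1,000 = 6.14 kB

6.14 kB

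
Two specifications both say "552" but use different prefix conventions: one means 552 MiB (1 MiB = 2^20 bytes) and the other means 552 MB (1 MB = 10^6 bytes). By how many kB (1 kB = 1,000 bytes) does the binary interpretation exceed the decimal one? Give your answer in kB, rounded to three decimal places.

552 MiB = 552 × 1,048,576 = 578,813,952 bytes
552 MB = 552 × 1,000,000 = 552,000,000 bytes
difference = 26,813,952 bytes
26,813,952 / 1,000 = 26,813.952 kB

26,813.952 kB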